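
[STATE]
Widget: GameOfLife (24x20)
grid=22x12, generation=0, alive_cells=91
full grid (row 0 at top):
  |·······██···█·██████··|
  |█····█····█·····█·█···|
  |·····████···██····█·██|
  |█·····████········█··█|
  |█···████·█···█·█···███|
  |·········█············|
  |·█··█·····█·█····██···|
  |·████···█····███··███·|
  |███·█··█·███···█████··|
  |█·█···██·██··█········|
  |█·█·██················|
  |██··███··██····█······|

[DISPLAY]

Gen: 0                  
·······██···█·██████··  
█····█····█·····█·█···  
·····████···██····█·██  
█·····████········█··█  
█···████·█···█·█···███  
·········█············  
·█··█·····█·█····██···  
·████···█····███··███·  
███·█··█·███···█████··  
█·█···██·██··█········  
█·█·██················  
██··███··██····█······  
                        
                        
                        
                        
                        
                        
                        


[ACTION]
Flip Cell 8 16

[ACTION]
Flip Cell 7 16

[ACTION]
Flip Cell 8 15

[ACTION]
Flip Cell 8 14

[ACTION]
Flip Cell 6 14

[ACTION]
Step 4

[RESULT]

Gen: 4                  
···············██████·  
··········█···█······█  
····██···██·····███···  
···█·█··█····██·██·███  
·········█·····█······  
···██···██···██····███  
··█·█··█·█·█·····█··█·  
··█·█··█·█·····█····█·  
··█·█··············█··  
·█·······███····█·█···  
█·█·█·····██·····█····  
···█··················  
                        
                        
                        
                        
                        
                        
                        


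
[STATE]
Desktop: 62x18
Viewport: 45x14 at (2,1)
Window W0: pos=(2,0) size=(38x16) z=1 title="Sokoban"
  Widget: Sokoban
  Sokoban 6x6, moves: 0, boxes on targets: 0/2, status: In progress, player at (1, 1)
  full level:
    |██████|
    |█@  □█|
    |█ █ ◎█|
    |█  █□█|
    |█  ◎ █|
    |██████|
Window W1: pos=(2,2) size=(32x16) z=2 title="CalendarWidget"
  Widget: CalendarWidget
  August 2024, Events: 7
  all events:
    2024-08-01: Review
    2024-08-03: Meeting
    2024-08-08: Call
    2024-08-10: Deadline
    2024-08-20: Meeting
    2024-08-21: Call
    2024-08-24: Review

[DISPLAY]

┃ Sokoban                            ┃       
┏━━━━━━━━━━━━━━━━━━━━━━━━━━━━━━┓─────┨       
┃ CalendarWidget               ┃     ┃       
┠──────────────────────────────┨     ┃       
┃         August 2024          ┃     ┃       
┃Mo Tu We Th Fr Sa Su          ┃     ┃       
┃          1*  2  3*  4        ┃     ┃       
┃ 5  6  7  8*  9 10* 11        ┃     ┃       
┃12 13 14 15 16 17 18          ┃     ┃       
┃19 20* 21* 22 23 24* 25       ┃     ┃       
┃26 27 28 29 30 31             ┃     ┃       
┃                              ┃     ┃       
┃                              ┃     ┃       
┃                              ┃     ┃       


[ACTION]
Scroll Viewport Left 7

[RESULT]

  ┃ Sokoban                            ┃     
  ┏━━━━━━━━━━━━━━━━━━━━━━━━━━━━━━┓─────┨     
  ┃ CalendarWidget               ┃     ┃     
  ┠──────────────────────────────┨     ┃     
  ┃         August 2024          ┃     ┃     
  ┃Mo Tu We Th Fr Sa Su          ┃     ┃     
  ┃          1*  2  3*  4        ┃     ┃     
  ┃ 5  6  7  8*  9 10* 11        ┃     ┃     
  ┃12 13 14 15 16 17 18          ┃     ┃     
  ┃19 20* 21* 22 23 24* 25       ┃     ┃     
  ┃26 27 28 29 30 31             ┃     ┃     
  ┃                              ┃     ┃     
  ┃                              ┃     ┃     
  ┃                              ┃     ┃     


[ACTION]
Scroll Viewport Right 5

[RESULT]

okoban                            ┃          
━━━━━━━━━━━━━━━━━━━━━━━━━━━━┓─────┨          
alendarWidget               ┃     ┃          
────────────────────────────┨     ┃          
       August 2024          ┃     ┃          
 Tu We Th Fr Sa Su          ┃     ┃          
        1*  2  3*  4        ┃     ┃          
  6  7  8*  9 10* 11        ┃     ┃          
 13 14 15 16 17 18          ┃     ┃          
 20* 21* 22 23 24* 25       ┃     ┃          
 27 28 29 30 31             ┃     ┃          
                            ┃     ┃          
                            ┃     ┃          
                            ┃     ┃          


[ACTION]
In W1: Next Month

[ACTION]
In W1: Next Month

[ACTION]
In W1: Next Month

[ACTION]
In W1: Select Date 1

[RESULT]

okoban                            ┃          
━━━━━━━━━━━━━━━━━━━━━━━━━━━━┓─────┨          
alendarWidget               ┃     ┃          
────────────────────────────┨     ┃          
      November 2024         ┃     ┃          
 Tu We Th Fr Sa Su          ┃     ┃          
          [ 1]  2  3        ┃     ┃          
  5  6  7  8  9 10          ┃     ┃          
 12 13 14 15 16 17          ┃     ┃          
 19 20 21 22 23 24          ┃     ┃          
 26 27 28 29 30             ┃     ┃          
                            ┃     ┃          
                            ┃     ┃          
                            ┃     ┃          


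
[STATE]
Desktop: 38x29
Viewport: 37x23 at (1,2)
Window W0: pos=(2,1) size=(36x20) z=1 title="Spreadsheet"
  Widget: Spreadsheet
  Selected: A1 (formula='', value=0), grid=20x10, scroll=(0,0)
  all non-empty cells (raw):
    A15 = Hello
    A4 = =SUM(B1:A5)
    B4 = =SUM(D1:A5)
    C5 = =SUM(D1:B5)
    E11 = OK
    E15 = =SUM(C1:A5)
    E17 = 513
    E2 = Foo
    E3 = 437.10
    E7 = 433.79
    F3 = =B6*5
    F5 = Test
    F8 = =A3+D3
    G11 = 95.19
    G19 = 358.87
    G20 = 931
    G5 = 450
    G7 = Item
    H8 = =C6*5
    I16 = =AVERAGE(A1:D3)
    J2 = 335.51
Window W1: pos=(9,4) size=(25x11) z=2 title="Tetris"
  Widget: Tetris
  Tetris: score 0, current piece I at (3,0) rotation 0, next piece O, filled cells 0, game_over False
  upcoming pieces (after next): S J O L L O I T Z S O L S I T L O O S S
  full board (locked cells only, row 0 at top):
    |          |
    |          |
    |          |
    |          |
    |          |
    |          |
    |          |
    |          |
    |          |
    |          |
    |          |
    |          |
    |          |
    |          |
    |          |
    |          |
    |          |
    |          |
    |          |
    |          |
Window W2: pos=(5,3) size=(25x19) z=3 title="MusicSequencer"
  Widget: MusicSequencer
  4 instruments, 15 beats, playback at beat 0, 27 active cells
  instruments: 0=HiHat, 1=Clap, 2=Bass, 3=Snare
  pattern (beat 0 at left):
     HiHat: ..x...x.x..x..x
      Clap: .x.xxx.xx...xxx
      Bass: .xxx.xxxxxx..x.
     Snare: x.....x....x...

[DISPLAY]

 ┃ Spreadsheet                      ┃
 ┠──┏━━━━━━━━━━━━━━━━━━━━━━━┓───────┨
 ┃A1┃ MusicSequencer        ┃━━━┓   ┃
 ┃  ┠───────────────────────┨   ┃D  ┃
 ┃--┃      ▼12345678901234  ┃───┨---┃
 ┃  ┃ HiHat··█···█·█··█··█  ┃   ┃   ┃
 ┃  ┃  Clap·█·███·██···███  ┃   ┃   ┃
 ┃  ┃  Bass·███·██████··█·  ┃   ┃   ┃
 ┃  ┃ Snare█·····█····█···  ┃   ┃   ┃
 ┃  ┃                       ┃   ┃   ┃
 ┃  ┃                       ┃   ┃   ┃
 ┃  ┃                       ┃   ┃   ┃
 ┃  ┃                       ┃━━━┛   ┃
 ┃  ┃                       ┃0      ┃
 ┃ 1┃                       ┃0      ┃
 ┃ 1┃                       ┃0      ┃
 ┃ 1┃                       ┃0      ┃
 ┃ 1┃                       ┃0      ┃
 ┗━━┃                       ┃━━━━━━━┛
    ┗━━━━━━━━━━━━━━━━━━━━━━━┛        
                                     
                                     
                                     


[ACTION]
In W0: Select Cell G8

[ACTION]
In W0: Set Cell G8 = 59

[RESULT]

 ┃ Spreadsheet                      ┃
 ┠──┏━━━━━━━━━━━━━━━━━━━━━━━┓───────┨
 ┃G8┃ MusicSequencer        ┃━━━┓   ┃
 ┃  ┠───────────────────────┨   ┃D  ┃
 ┃--┃      ▼12345678901234  ┃───┨---┃
 ┃  ┃ HiHat··█···█·█··█··█  ┃   ┃   ┃
 ┃  ┃  Clap·█·███·██···███  ┃   ┃   ┃
 ┃  ┃  Bass·███·██████··█·  ┃   ┃   ┃
 ┃  ┃ Snare█·····█····█···  ┃   ┃   ┃
 ┃  ┃                       ┃   ┃   ┃
 ┃  ┃                       ┃   ┃   ┃
 ┃  ┃                       ┃   ┃   ┃
 ┃  ┃                       ┃━━━┛   ┃
 ┃  ┃                       ┃0      ┃
 ┃ 1┃                       ┃0      ┃
 ┃ 1┃                       ┃0      ┃
 ┃ 1┃                       ┃0      ┃
 ┃ 1┃                       ┃0      ┃
 ┗━━┃                       ┃━━━━━━━┛
    ┗━━━━━━━━━━━━━━━━━━━━━━━┛        
                                     
                                     
                                     


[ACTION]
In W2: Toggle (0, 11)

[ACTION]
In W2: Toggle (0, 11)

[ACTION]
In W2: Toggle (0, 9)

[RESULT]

 ┃ Spreadsheet                      ┃
 ┠──┏━━━━━━━━━━━━━━━━━━━━━━━┓───────┨
 ┃G8┃ MusicSequencer        ┃━━━┓   ┃
 ┃  ┠───────────────────────┨   ┃D  ┃
 ┃--┃      ▼12345678901234  ┃───┨---┃
 ┃  ┃ HiHat··█···█·██·█··█  ┃   ┃   ┃
 ┃  ┃  Clap·█·███·██···███  ┃   ┃   ┃
 ┃  ┃  Bass·███·██████··█·  ┃   ┃   ┃
 ┃  ┃ Snare█·····█····█···  ┃   ┃   ┃
 ┃  ┃                       ┃   ┃   ┃
 ┃  ┃                       ┃   ┃   ┃
 ┃  ┃                       ┃   ┃   ┃
 ┃  ┃                       ┃━━━┛   ┃
 ┃  ┃                       ┃0      ┃
 ┃ 1┃                       ┃0      ┃
 ┃ 1┃                       ┃0      ┃
 ┃ 1┃                       ┃0      ┃
 ┃ 1┃                       ┃0      ┃
 ┗━━┃                       ┃━━━━━━━┛
    ┗━━━━━━━━━━━━━━━━━━━━━━━┛        
                                     
                                     
                                     


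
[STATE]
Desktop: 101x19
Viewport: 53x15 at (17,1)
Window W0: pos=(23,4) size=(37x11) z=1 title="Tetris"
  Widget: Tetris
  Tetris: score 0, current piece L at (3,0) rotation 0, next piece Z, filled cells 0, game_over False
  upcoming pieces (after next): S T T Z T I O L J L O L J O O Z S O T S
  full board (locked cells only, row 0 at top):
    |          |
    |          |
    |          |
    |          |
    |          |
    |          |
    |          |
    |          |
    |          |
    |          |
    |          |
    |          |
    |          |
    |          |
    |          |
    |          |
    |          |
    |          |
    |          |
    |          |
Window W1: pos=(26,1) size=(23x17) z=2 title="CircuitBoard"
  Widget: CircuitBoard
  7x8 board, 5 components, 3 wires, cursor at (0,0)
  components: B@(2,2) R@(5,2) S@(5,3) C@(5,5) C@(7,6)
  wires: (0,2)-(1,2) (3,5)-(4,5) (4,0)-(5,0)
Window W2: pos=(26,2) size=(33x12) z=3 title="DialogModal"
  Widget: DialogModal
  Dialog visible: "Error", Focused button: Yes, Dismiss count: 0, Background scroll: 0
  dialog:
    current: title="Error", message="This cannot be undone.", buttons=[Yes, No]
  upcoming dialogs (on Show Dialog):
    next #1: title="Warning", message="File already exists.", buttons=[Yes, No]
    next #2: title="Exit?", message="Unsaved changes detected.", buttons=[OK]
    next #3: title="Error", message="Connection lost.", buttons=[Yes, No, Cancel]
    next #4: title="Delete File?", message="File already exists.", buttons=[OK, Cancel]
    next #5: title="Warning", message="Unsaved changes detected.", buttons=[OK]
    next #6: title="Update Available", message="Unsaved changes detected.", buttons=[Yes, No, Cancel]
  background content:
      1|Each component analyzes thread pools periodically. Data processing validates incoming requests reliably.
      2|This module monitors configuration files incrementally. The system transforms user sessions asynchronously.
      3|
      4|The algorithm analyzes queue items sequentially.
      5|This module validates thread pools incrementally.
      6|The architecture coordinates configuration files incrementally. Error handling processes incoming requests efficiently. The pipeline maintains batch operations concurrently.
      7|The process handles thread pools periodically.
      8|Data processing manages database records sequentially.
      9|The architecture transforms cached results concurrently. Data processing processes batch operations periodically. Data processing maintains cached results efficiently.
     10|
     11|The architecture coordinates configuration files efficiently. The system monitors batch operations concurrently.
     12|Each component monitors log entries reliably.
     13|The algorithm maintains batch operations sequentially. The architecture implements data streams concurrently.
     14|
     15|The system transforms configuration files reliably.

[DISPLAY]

         ┏━━━━━━━━━━━━━━━━━━━━━┓                     
         ┏━━━━━━━━━━━━━━━━━━━━━━━━━━━━━━━┓           
         ┃ DialogModal                   ┃           
      ┏━━┠───────────────────────────────┨┓          
      ┃ T┃Each component analyzes thread ┃┃          
      ┠──┃Th┌────────────────────────┐rat┃┨          
      ┃  ┃  │         Error          │   ┃┃          
      ┃  ┃Th│ This cannot be undone. │ it┃┃          
      ┃  ┃Th│       [Yes]  No        │ po┃┃          
      ┃  ┃Th└────────────────────────┘ co┃┃          
      ┃  ┃The process handles thread pool┃┃          
      ┃  ┃Data processing manages databas┃┃          
      ┃  ┗━━━━━━━━━━━━━━━━━━━━━━━━━━━━━━━┛┃          
      ┗━━┃    │                ┃━━━━━━━━━━┛          
         ┃5   ·       R   S    ┃                     


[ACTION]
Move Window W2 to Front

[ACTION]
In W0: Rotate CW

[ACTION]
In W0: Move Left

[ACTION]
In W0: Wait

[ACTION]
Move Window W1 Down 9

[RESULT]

                                                     
         ┏━━━━━━━━━━━━━━━━━━━━━━━━━━━━━━━┓           
         ┃ DialogModal                   ┃           
      ┏━━┠───────────────────────────────┨┓          
      ┃ T┃Each component analyzes thread ┃┃          
      ┠──┃Th┌────────────────────────┐rat┃┨          
      ┃  ┃  │         Error          │   ┃┃          
      ┃  ┃Th│ This cannot be undone. │ it┃┃          
      ┃  ┃Th│       [Yes]  No        │ po┃┃          
      ┃  ┃Th└────────────────────────┘ co┃┃          
      ┃  ┃The process handles thread pool┃┃          
      ┃  ┃Data processing manages databas┃┃          
      ┃  ┗━━━━━━━━━━━━━━━━━━━━━━━━━━━━━━━┛┃          
      ┗━━┃4   ·                ┃━━━━━━━━━━┛          
         ┃    │                ┃                     


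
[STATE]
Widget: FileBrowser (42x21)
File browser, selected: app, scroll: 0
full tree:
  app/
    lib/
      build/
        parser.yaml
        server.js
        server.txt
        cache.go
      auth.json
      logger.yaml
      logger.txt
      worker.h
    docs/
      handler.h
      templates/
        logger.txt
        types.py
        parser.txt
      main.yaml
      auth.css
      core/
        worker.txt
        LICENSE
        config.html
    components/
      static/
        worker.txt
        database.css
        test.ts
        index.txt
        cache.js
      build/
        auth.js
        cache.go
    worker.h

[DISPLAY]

> [-] app/                                
    [+] lib/                              
    [+] docs/                             
    [+] components/                       
    worker.h                              
                                          
                                          
                                          
                                          
                                          
                                          
                                          
                                          
                                          
                                          
                                          
                                          
                                          
                                          
                                          
                                          


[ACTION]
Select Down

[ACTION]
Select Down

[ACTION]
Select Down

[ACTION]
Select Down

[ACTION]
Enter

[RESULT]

  [-] app/                                
    [+] lib/                              
    [+] docs/                             
    [+] components/                       
  > worker.h                              
                                          
                                          
                                          
                                          
                                          
                                          
                                          
                                          
                                          
                                          
                                          
                                          
                                          
                                          
                                          
                                          


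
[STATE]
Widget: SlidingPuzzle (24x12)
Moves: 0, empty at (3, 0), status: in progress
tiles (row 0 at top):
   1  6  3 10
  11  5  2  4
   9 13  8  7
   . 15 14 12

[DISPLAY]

┌────┬────┬────┬────┐   
│  1 │  6 │  3 │ 10 │   
├────┼────┼────┼────┤   
│ 11 │  5 │  2 │  4 │   
├────┼────┼────┼────┤   
│  9 │ 13 │  8 │  7 │   
├────┼────┼────┼────┤   
│    │ 15 │ 14 │ 12 │   
└────┴────┴────┴────┘   
Moves: 0                
                        
                        


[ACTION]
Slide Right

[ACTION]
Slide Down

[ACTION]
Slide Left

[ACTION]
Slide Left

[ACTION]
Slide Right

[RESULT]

┌────┬────┬────┬────┐   
│  1 │  6 │  3 │ 10 │   
├────┼────┼────┼────┤   
│ 11 │  5 │  2 │  4 │   
├────┼────┼────┼────┤   
│ 13 │    │  8 │  7 │   
├────┼────┼────┼────┤   
│  9 │ 15 │ 14 │ 12 │   
└────┴────┴────┴────┘   
Moves: 4                
                        
                        


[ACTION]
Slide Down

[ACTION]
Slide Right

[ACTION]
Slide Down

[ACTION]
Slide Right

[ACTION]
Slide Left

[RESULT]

┌────┬────┬────┬────┐   
│  6 │    │  3 │ 10 │   
├────┼────┼────┼────┤   
│  1 │ 11 │  2 │  4 │   
├────┼────┼────┼────┤   
│ 13 │  5 │  8 │  7 │   
├────┼────┼────┼────┤   
│  9 │ 15 │ 14 │ 12 │   
└────┴────┴────┴────┘   
Moves: 8                
                        
                        


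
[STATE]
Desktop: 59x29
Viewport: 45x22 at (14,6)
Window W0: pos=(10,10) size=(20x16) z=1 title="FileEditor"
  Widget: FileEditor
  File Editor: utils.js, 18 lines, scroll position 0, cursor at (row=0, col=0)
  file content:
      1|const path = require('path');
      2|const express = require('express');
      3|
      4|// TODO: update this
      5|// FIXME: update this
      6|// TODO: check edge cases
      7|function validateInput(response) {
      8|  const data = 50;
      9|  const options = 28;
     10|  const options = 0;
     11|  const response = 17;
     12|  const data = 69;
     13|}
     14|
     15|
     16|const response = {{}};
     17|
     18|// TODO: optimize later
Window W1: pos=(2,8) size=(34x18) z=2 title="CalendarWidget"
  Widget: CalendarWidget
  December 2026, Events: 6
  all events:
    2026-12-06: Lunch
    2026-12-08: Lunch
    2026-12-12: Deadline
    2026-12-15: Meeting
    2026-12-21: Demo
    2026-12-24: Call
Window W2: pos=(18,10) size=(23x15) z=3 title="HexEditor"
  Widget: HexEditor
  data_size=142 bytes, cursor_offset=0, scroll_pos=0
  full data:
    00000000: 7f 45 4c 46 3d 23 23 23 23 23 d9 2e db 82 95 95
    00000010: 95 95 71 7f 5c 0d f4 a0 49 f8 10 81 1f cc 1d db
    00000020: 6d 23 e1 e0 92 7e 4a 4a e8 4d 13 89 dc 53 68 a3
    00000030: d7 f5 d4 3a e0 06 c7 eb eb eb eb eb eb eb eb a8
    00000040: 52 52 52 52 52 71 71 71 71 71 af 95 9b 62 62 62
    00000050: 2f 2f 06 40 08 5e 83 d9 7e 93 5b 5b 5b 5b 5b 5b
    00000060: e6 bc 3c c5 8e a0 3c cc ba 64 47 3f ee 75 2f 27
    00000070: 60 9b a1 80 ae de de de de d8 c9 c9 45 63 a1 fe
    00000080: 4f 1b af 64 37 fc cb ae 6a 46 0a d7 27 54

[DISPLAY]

                                             
                                             
━━━━━━━━━━━━━━━━━━━━━┓                       
dget                 ┃                       
────┏━━━━━━━━━━━━━━━━━━━━━┓                  
cemb┃ HexEditor           ┃                  
 Fr ┠─────────────────────┨                  
  4 ┃00000000  7F 45 4c 46┃                  
0 11┃00000010  95 95 71 7f┃                  
7 18┃00000020  6d 23 e1 e0┃                  
4* 2┃00000030  d7 f5 d4 3a┃                  
    ┃00000040  52 52 52 52┃                  
    ┃00000050  2f 2f 06 40┃                  
    ┃00000060  e6 bc 3c c5┃                  
    ┃00000070  60 9b a1 80┃                  
    ┃00000080  4f 1b af 64┃                  
    ┃                     ┃                  
    ┃                     ┃                  
    ┗━━━━━━━━━━━━━━━━━━━━━┛                  
━━━━━━━━━━━━━━━━━━━━━┛                       
                                             
                                             


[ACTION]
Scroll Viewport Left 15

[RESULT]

                                             
                                             
  ┏━━━━━━━━━━━━━━━━━━━━━━━━━━━━━━━━┓         
  ┃ CalendarWidget                 ┃         
  ┠───────────────┏━━━━━━━━━━━━━━━━━━━━━┓    
  ┃         Decemb┃ HexEditor           ┃    
  ┃Mo Tu We Th Fr ┠─────────────────────┨    
  ┃    1  2  3  4 ┃00000000  7F 45 4c 46┃    
  ┃ 7  8*  9 10 11┃00000010  95 95 71 7f┃    
  ┃14 15* 16 17 18┃00000020  6d 23 e1 e0┃    
  ┃21* 22 23 24* 2┃00000030  d7 f5 d4 3a┃    
  ┃28 29 30 31    ┃00000040  52 52 52 52┃    
  ┃               ┃00000050  2f 2f 06 40┃    
  ┃               ┃00000060  e6 bc 3c c5┃    
  ┃               ┃00000070  60 9b a1 80┃    
  ┃               ┃00000080  4f 1b af 64┃    
  ┃               ┃                     ┃    
  ┃               ┃                     ┃    
  ┃               ┗━━━━━━━━━━━━━━━━━━━━━┛    
  ┗━━━━━━━━━━━━━━━━━━━━━━━━━━━━━━━━┛         
                                             
                                             


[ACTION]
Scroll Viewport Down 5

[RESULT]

                                             
  ┏━━━━━━━━━━━━━━━━━━━━━━━━━━━━━━━━┓         
  ┃ CalendarWidget                 ┃         
  ┠───────────────┏━━━━━━━━━━━━━━━━━━━━━┓    
  ┃         Decemb┃ HexEditor           ┃    
  ┃Mo Tu We Th Fr ┠─────────────────────┨    
  ┃    1  2  3  4 ┃00000000  7F 45 4c 46┃    
  ┃ 7  8*  9 10 11┃00000010  95 95 71 7f┃    
  ┃14 15* 16 17 18┃00000020  6d 23 e1 e0┃    
  ┃21* 22 23 24* 2┃00000030  d7 f5 d4 3a┃    
  ┃28 29 30 31    ┃00000040  52 52 52 52┃    
  ┃               ┃00000050  2f 2f 06 40┃    
  ┃               ┃00000060  e6 bc 3c c5┃    
  ┃               ┃00000070  60 9b a1 80┃    
  ┃               ┃00000080  4f 1b af 64┃    
  ┃               ┃                     ┃    
  ┃               ┃                     ┃    
  ┃               ┗━━━━━━━━━━━━━━━━━━━━━┛    
  ┗━━━━━━━━━━━━━━━━━━━━━━━━━━━━━━━━┛         
                                             
                                             
                                             


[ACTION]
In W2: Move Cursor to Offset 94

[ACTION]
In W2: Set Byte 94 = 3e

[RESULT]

                                             
  ┏━━━━━━━━━━━━━━━━━━━━━━━━━━━━━━━━┓         
  ┃ CalendarWidget                 ┃         
  ┠───────────────┏━━━━━━━━━━━━━━━━━━━━━┓    
  ┃         Decemb┃ HexEditor           ┃    
  ┃Mo Tu We Th Fr ┠─────────────────────┨    
  ┃    1  2  3  4 ┃00000000  7f 45 4c 46┃    
  ┃ 7  8*  9 10 11┃00000010  95 95 71 7f┃    
  ┃14 15* 16 17 18┃00000020  6d 23 e1 e0┃    
  ┃21* 22 23 24* 2┃00000030  d7 f5 d4 3a┃    
  ┃28 29 30 31    ┃00000040  52 52 52 52┃    
  ┃               ┃00000050  2f 2f 06 40┃    
  ┃               ┃00000060  e6 bc 3c c5┃    
  ┃               ┃00000070  60 9b a1 80┃    
  ┃               ┃00000080  4f 1b af 64┃    
  ┃               ┃                     ┃    
  ┃               ┃                     ┃    
  ┃               ┗━━━━━━━━━━━━━━━━━━━━━┛    
  ┗━━━━━━━━━━━━━━━━━━━━━━━━━━━━━━━━┛         
                                             
                                             
                                             


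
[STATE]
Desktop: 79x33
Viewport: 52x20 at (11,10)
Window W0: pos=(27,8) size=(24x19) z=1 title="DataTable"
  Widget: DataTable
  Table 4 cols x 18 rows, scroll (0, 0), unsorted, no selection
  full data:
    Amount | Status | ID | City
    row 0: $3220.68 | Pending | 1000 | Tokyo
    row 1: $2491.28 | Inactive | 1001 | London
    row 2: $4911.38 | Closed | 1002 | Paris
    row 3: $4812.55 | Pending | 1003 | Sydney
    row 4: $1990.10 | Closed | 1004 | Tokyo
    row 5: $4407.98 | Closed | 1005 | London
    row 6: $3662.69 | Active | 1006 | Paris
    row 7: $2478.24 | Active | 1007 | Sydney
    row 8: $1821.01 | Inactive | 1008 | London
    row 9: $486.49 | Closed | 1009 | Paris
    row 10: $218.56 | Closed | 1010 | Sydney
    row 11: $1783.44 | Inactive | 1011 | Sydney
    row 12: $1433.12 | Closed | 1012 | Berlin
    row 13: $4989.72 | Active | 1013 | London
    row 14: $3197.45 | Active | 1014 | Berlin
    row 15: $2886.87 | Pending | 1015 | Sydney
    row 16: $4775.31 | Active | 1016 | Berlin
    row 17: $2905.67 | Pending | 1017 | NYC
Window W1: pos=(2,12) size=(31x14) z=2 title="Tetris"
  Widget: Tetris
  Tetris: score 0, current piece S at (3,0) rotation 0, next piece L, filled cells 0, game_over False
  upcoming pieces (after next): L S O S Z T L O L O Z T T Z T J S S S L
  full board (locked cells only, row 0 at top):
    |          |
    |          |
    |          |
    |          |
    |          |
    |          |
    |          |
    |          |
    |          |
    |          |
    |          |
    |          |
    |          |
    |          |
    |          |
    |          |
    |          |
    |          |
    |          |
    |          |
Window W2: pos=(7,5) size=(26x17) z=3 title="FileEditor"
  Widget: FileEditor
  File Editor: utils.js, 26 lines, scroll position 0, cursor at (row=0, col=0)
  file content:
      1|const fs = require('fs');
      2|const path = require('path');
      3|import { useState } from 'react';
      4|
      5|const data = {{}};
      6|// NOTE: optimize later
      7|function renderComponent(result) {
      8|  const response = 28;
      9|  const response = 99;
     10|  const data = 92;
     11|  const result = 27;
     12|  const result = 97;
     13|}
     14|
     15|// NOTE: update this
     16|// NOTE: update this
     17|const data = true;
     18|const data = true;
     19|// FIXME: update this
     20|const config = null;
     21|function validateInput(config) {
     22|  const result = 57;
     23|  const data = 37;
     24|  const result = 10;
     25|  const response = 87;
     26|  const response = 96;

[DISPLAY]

ort { useState } fro░┃─────────────────┨            
                    ░┃t  │Status  │ID  ┃            
st data = {{}};     ░┃───┼────────┼────┃            
NOTE: optimize later░┃.68│Pending │1000┃            
ction renderComponen░┃.28│Inactive│1001┃            
onst response = 28; ░┃.38│Closed  │1002┃            
onst response = 99; ░┃.55│Pending │1003┃            
onst data = 92;     ░┃.10│Closed  │1004┃            
onst result = 27;   ░┃.98│Closed  │1005┃            
onst result = 97;   ░┃.69│Active  │1006┃            
                    ▼┃.24│Active  │1007┃            
━━━━━━━━━━━━━━━━━━━━━┛.01│Inactive│1008┃            
  │0                 ┃49 │Closed  │1009┃            
  │                  ┃56 │Closed  │1010┃            
  │                  ┃.44│Inactive│1011┃            
━━━━━━━━━━━━━━━━━━━━━┛.12│Closed  │1012┃            
                ┗━━━━━━━━━━━━━━━━━━━━━━┛            
                                                    
                                                    
                                                    


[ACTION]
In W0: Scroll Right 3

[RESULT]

ort { useState } fro░┃─────────────────┨            
                    ░┃│Status  │ID  │Ci┃            
st data = {{}};     ░┃┼────────┼────┼──┃            
NOTE: optimize later░┃│Pending │1000│To┃            
ction renderComponen░┃│Inactive│1001│Lo┃            
onst response = 28; ░┃│Closed  │1002│Pa┃            
onst response = 99; ░┃│Pending │1003│Sy┃            
onst data = 92;     ░┃│Closed  │1004│To┃            
onst result = 27;   ░┃│Closed  │1005│Lo┃            
onst result = 97;   ░┃│Active  │1006│Pa┃            
                    ▼┃│Active  │1007│Sy┃            
━━━━━━━━━━━━━━━━━━━━━┛│Inactive│1008│Lo┃            
  │0                 ┃│Closed  │1009│Pa┃            
  │                  ┃│Closed  │1010│Sy┃            
  │                  ┃│Inactive│1011│Sy┃            
━━━━━━━━━━━━━━━━━━━━━┛│Closed  │1012│Be┃            
                ┗━━━━━━━━━━━━━━━━━━━━━━┛            
                                                    
                                                    
                                                    


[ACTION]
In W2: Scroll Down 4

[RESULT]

ction renderComponen░┃─────────────────┨            
onst response = 28; ░┃│Status  │ID  │Ci┃            
onst response = 99; █┃┼────────┼────┼──┃            
onst data = 92;     ░┃│Pending │1000│To┃            
onst result = 27;   ░┃│Inactive│1001│Lo┃            
onst result = 97;   ░┃│Closed  │1002│Pa┃            
                    ░┃│Pending │1003│Sy┃            
                    ░┃│Closed  │1004│To┃            
NOTE: update this   ░┃│Closed  │1005│Lo┃            
NOTE: update this   ░┃│Active  │1006│Pa┃            
st data = true;     ▼┃│Active  │1007│Sy┃            
━━━━━━━━━━━━━━━━━━━━━┛│Inactive│1008│Lo┃            
  │0                 ┃│Closed  │1009│Pa┃            
  │                  ┃│Closed  │1010│Sy┃            
  │                  ┃│Inactive│1011│Sy┃            
━━━━━━━━━━━━━━━━━━━━━┛│Closed  │1012│Be┃            
                ┗━━━━━━━━━━━━━━━━━━━━━━┛            
                                                    
                                                    
                                                    


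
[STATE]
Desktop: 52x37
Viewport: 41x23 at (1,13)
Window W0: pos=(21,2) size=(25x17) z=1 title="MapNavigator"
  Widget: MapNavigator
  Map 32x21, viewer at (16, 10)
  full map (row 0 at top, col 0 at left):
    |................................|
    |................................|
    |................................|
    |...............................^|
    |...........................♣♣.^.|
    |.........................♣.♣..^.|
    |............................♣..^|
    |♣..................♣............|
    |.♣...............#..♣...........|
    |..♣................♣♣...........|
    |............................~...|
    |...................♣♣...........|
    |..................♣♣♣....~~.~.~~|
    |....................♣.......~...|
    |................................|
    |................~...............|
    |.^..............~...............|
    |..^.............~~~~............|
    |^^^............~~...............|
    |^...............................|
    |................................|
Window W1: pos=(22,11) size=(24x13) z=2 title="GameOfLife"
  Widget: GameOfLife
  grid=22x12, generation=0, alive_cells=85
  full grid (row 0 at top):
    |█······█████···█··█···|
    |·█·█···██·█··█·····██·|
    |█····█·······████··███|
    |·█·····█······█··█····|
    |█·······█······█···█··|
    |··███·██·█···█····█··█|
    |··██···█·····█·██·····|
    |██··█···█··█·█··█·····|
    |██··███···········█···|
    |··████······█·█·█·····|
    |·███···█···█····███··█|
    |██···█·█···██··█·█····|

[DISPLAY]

                    ┃┠───────────────────
                    ┃┃Gen: 0             
                    ┃┃█····█·······████··
                    ┃┃·█·····█······█··█·
                    ┃┃█·······█······█···
                    ┗┃··███·██·█···█····█
                     ┃··██···█·····█·██··
                     ┃██··█···█··█·█··█··
                     ┃██··███···········█
                     ┃··████······█·█·█··
                     ┗━━━━━━━━━━━━━━━━━━━
                                         
                                         
                                         
                                         
                                         
                                         
                                         
                                         
                                         
                                         
                                         
                                         


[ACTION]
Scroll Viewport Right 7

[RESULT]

             ┃┠──────────────────────┨   
             ┃┃Gen: 0                ┃   
             ┃┃█····█·······████··███┃   
             ┃┃·█·····█······█··█····┃   
             ┃┃█·······█······█···█··┃   
             ┗┃··███·██·█···█····█··█┃   
              ┃··██···█·····█·██·····┃   
              ┃██··█···█··█·█··█·····┃   
              ┃██··███···········█···┃   
              ┃··████······█·█·█·····┃   
              ┗━━━━━━━━━━━━━━━━━━━━━━┛   
                                         
                                         
                                         
                                         
                                         
                                         
                                         
                                         
                                         
                                         
                                         
                                         


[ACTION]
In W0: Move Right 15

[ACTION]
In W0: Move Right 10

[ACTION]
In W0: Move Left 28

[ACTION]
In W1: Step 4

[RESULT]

             ┃┠──────────────────────┨   
             ┃┃Gen: 4                ┃   
             ┃┃·█··██··█·█···█·······┃   
             ┃┃······██····██·█···█··┃   
             ┃┃··█··███······███·····┃   
             ┗┃·····██·······█··███··┃   
              ┃··█·█··█··············┃   
              ┃█···█·██····█·········┃   
              ┃█·█·········█····███··┃   
              ┃················█·█···┃   
              ┗━━━━━━━━━━━━━━━━━━━━━━┛   
                                         
                                         
                                         
                                         
                                         
                                         
                                         
                                         
                                         
                                         
                                         
                                         
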